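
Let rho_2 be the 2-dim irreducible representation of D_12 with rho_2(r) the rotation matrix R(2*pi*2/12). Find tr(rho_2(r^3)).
chi_{rho_2}(r^3) = 2*cos(2*pi*2*3/12) = -2

Reasoning: rho_2(r^3) is rotation by angle 2*pi*2*3/12, whose trace is 2*cos(2*pi*2*3/12) = -2.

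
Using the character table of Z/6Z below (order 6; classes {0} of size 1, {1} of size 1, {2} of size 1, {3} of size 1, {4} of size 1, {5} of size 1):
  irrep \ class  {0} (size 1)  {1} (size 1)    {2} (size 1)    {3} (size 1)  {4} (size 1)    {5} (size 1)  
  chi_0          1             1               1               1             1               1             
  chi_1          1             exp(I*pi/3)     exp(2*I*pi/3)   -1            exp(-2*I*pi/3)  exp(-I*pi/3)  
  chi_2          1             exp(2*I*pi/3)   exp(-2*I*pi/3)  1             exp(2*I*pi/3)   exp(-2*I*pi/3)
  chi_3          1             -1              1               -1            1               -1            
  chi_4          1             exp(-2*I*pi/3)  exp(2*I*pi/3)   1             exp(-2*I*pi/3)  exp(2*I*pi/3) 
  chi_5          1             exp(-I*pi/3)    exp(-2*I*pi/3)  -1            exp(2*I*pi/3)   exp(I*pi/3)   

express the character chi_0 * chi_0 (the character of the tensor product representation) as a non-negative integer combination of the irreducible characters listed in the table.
chi_0 tensor chi_0 = chi_0 (all other irreducibles have multiplicity 0).

Why: The character of a tensor product is the pointwise product (chi_0 * chi_0)(C) = chi_0(C) * chi_0(C):
  {0}: (1)*(1), {1}: (1)*(1), {2}: (1)*(1), {3}: (1)*(1), {4}: (1)*(1), {5}: (1)*(1)
so (chi_0 * chi_0) takes values
  {0} -> 1, {1} -> 1, {2} -> 1, {3} -> 1, {4} -> 1, {5} -> 1.
Now take the inner product of this character with each irreducible chi from the table, <chi_0*chi_0, chi> = (1/6) sum_C |C| (chi_0*chi_0)(C) conj(chi(C)):
  <chi_0*chi_0, chi_0> = (1/6)[1*(1)*conj(1) + 1*(1)*conj(1) + 1*(1)*conj(1) + 1*(1)*conj(1) + 1*(1)*conj(1) + 1*(1)*conj(1)]
      = (1/6)[(1) + (1) + (1) + (1) + (1) + (1)] = 6/6 = 1
  <chi_0*chi_0, chi_1> = (1/6)[1*(1)*conj(1) + 1*(1)*conj(exp(I*pi/3)) + 1*(1)*conj(exp(2*I*pi/3)) + 1*(1)*conj(-1) + 1*(1)*conj(exp(-2*I*pi/3)) + 1*(1)*conj(exp(-I*pi/3))]
      = (1/6)[(1) + (exp(-I*pi/3)) + (exp(-2*I*pi/3)) + (-1) + (exp(2*I*pi/3)) + (exp(I*pi/3))] = 0/6 = 0
  <chi_0*chi_0, chi_2> = (1/6)[1*(1)*conj(1) + 1*(1)*conj(exp(2*I*pi/3)) + 1*(1)*conj(exp(-2*I*pi/3)) + 1*(1)*conj(1) + 1*(1)*conj(exp(2*I*pi/3)) + 1*(1)*conj(exp(-2*I*pi/3))]
      = (1/6)[(1) + (exp(-2*I*pi/3)) + (exp(2*I*pi/3)) + (1) + (exp(-2*I*pi/3)) + (exp(2*I*pi/3))] = 0/6 = 0
  <chi_0*chi_0, chi_3> = (1/6)[1*(1)*conj(1) + 1*(1)*conj(-1) + 1*(1)*conj(1) + 1*(1)*conj(-1) + 1*(1)*conj(1) + 1*(1)*conj(-1)]
      = (1/6)[(1) + (-1) + (1) + (-1) + (1) + (-1)] = 0/6 = 0
  <chi_0*chi_0, chi_4> = (1/6)[1*(1)*conj(1) + 1*(1)*conj(exp(-2*I*pi/3)) + 1*(1)*conj(exp(2*I*pi/3)) + 1*(1)*conj(1) + 1*(1)*conj(exp(-2*I*pi/3)) + 1*(1)*conj(exp(2*I*pi/3))]
      = (1/6)[(1) + (exp(2*I*pi/3)) + (exp(-2*I*pi/3)) + (1) + (exp(2*I*pi/3)) + (exp(-2*I*pi/3))] = 0/6 = 0
  <chi_0*chi_0, chi_5> = (1/6)[1*(1)*conj(1) + 1*(1)*conj(exp(-I*pi/3)) + 1*(1)*conj(exp(-2*I*pi/3)) + 1*(1)*conj(-1) + 1*(1)*conj(exp(2*I*pi/3)) + 1*(1)*conj(exp(I*pi/3))]
      = (1/6)[(1) + (exp(I*pi/3)) + (exp(2*I*pi/3)) + (-1) + (exp(-2*I*pi/3)) + (exp(-I*pi/3))] = 0/6 = 0
(Exp terms are combined using exp(i*s)*conj(exp(i*t)) = exp(i*(s-t)), and sums of them are collapsed using the identity that for every m > 1 the m distinct m-th roots of unity sum to 0, e.g. 1 + exp(2*I*pi/3) + exp(-2*I*pi/3) = 0.)
Hence the multiplicities are chi_0: 1. Dimension check: dim(chi_0)*dim(chi_0) = 1*1 = 1 and sum (mult * dim) = 1*1 = 1.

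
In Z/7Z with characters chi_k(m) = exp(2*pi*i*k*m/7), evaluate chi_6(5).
chi_6(5) = zeta_7^30 = exp(4*I*pi/7)

Working: chi_6(5) = zeta_7^(6*5) = zeta_7^30. Since zeta_7^7 = 1, this equals zeta_7^2 = exp(2*pi*i*2/7) = exp(4*I*pi/7).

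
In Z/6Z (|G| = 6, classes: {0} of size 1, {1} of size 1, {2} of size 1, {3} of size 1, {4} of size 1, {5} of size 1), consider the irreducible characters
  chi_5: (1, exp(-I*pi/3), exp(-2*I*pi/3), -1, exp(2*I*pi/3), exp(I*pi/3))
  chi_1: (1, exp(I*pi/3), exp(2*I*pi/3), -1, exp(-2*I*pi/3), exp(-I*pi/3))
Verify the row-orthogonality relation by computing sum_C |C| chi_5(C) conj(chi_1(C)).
Sum = 0; so <chi_5, chi_1> = 0 (distinct irreducibles are orthogonal).

Proof sketch: Compute term by term over conjugacy classes (|C| * chi_5(C) * conj(chi_1(C))):
  1*(1)*conj(1) + 1*(exp(-I*pi/3))*conj(exp(I*pi/3)) + 1*(exp(-2*I*pi/3))*conj(exp(2*I*pi/3)) + 1*(-1)*conj(-1) + 1*(exp(2*I*pi/3))*conj(exp(-2*I*pi/3)) + 1*(exp(I*pi/3))*conj(exp(-I*pi/3))
  = (1) + (exp(-2*I*pi/3)) + (exp(2*I*pi/3)) + (1) + (exp(-2*I*pi/3)) + (exp(2*I*pi/3))
  = 0.
(Exp terms are combined using exp(i*s)*conj(exp(i*t)) = exp(i*(s-t)), and sums of them are collapsed using the identity that for every m > 1 the m distinct m-th roots of unity sum to 0, e.g. 1 + exp(2*I*pi/3) + exp(-2*I*pi/3) = 0.)
Dividing by |G| = 6 gives 0/6 = 0, matching the row-orthogonality relation <chi_5, chi_1> = [chi_5 = chi_1].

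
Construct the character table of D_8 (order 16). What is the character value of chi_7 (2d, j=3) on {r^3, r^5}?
Conjugacy classes: {e} of size 1, {r^4} of size 1, {r^1, r^7} of size 2, {r^2, r^6} of size 2, {r^3, r^5} of size 2, {s, sr^2, ...} of size 4, {sr, sr^3, ...} of size 4.
Character table:
  irrep \ class              {e} (size 1)  {r^4} (size 1)  {r^1, r^7} (size 2)  {r^2, r^6} (size 2)  {r^3, r^5} (size 2)  {s, sr^2, ...} (size 4)  {sr, sr^3, ...} (size 4)
  chi_1 (triv)               1             1               1                    1                    1                    1                        1                       
  chi_2 (sign: r->1, s->-1)  1             1               1                    1                    1                    -1                       -1                      
  chi_3 (r->-1, s->1)        1             1               -1                   1                    -1                   1                        -1                      
  chi_4 (r->-1, s->-1)       1             1               -1                   1                    -1                   -1                       1                       
  chi_5 (2d, j=1)            2             -2              sqrt(2)              0                    -sqrt(2)             0                        0                       
  chi_6 (2d, j=2)            2             2               0                    -2                   0                    0                        0                       
  chi_7 (2d, j=3)            2             -2              -sqrt(2)             0                    sqrt(2)              0                        0                       

Spot check: chi_7 (2d, j=3) on {r^3, r^5} = sqrt(2).

D_8 has order 2*8 = 16 with 7 conjugacy classes, hence 7 irreducibles. Sum of squared dims 1 + 1 + 1 + 1 + 4 + 4 + 4 = 16 = |G|. Linear characters come from the abelianisation; the 2-dimensional irreps have character r^k -> 2*cos(2*pi*j*k/8), reflections -> 0.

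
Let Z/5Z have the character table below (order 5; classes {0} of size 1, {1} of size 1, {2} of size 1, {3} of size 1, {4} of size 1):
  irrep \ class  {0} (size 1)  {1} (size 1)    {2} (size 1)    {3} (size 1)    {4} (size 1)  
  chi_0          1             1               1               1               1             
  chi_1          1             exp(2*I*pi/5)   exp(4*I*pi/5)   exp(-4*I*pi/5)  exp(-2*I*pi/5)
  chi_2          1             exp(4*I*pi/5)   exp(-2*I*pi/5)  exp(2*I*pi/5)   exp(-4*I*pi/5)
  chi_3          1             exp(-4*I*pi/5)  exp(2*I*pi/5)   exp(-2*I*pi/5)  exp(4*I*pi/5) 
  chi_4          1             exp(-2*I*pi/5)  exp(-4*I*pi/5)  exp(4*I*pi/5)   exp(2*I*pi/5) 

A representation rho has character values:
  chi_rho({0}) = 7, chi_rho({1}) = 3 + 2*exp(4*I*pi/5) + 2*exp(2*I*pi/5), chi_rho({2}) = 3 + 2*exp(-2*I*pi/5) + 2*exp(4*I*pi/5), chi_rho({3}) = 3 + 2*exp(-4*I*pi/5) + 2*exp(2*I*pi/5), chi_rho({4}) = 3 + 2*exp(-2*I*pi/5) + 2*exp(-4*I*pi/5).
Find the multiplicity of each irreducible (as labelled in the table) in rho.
Multiplicities: chi_0: 3, chi_1: 2, chi_2: 2, chi_3: 0, chi_4: 0.

Solution. Use <chi_rho, chi> = (1/|G|) sum_C |C| * chi_rho(C) * conj(chi(C)) with |G| = 5 for each irreducible chi in the table:
  <chi_rho, chi_0> = (1/5)[1*(7)*conj(1) + 1*(3 + 2*exp(4*I*pi/5) + 2*exp(2*I*pi/5))*conj(1) + 1*(3 + 2*exp(-2*I*pi/5) + 2*exp(4*I*pi/5))*conj(1) + 1*(3 + 2*exp(-4*I*pi/5) + 2*exp(2*I*pi/5))*conj(1) + 1*(3 + 2*exp(-2*I*pi/5) + 2*exp(-4*I*pi/5))*conj(1)]
      = (1/5)[(7) + (3 + 2*exp(4*I*pi/5) + 2*exp(2*I*pi/5)) + (3 + 2*exp(-2*I*pi/5) + 2*exp(4*I*pi/5)) + (3 + 2*exp(-4*I*pi/5) + 2*exp(2*I*pi/5)) + (3 + 2*exp(-2*I*pi/5) + 2*exp(-4*I*pi/5))] = 15/5 = 3
  <chi_rho, chi_1> = (1/5)[1*(7)*conj(1) + 1*(3 + 2*exp(4*I*pi/5) + 2*exp(2*I*pi/5))*conj(exp(2*I*pi/5)) + 1*(3 + 2*exp(-2*I*pi/5) + 2*exp(4*I*pi/5))*conj(exp(4*I*pi/5)) + 1*(3 + 2*exp(-4*I*pi/5) + 2*exp(2*I*pi/5))*conj(exp(-4*I*pi/5)) + 1*(3 + 2*exp(-2*I*pi/5) + 2*exp(-4*I*pi/5))*conj(exp(-2*I*pi/5))]
      = (1/5)[(7) + (2 + 3*exp(-2*I*pi/5) + 2*exp(2*I*pi/5)) + (2 + 3*exp(-4*I*pi/5) + 2*exp(4*I*pi/5)) + (2 + 2*exp(-4*I*pi/5) + 3*exp(4*I*pi/5)) + (2 + 2*exp(-2*I*pi/5) + 3*exp(2*I*pi/5))] = 10/5 = 2
  <chi_rho, chi_2> = (1/5)[1*(7)*conj(1) + 1*(3 + 2*exp(4*I*pi/5) + 2*exp(2*I*pi/5))*conj(exp(4*I*pi/5)) + 1*(3 + 2*exp(-2*I*pi/5) + 2*exp(4*I*pi/5))*conj(exp(-2*I*pi/5)) + 1*(3 + 2*exp(-4*I*pi/5) + 2*exp(2*I*pi/5))*conj(exp(2*I*pi/5)) + 1*(3 + 2*exp(-2*I*pi/5) + 2*exp(-4*I*pi/5))*conj(exp(-4*I*pi/5))]
      = (1/5)[(7) + (2 + 2*exp(-2*I*pi/5) + 3*exp(-4*I*pi/5)) + (2 + 2*exp(-4*I*pi/5) + 3*exp(2*I*pi/5)) + (2 + 3*exp(-2*I*pi/5) + 2*exp(4*I*pi/5)) + (2 + 3*exp(4*I*pi/5) + 2*exp(2*I*pi/5))] = 10/5 = 2
  <chi_rho, chi_3> = (1/5)[1*(7)*conj(1) + 1*(3 + 2*exp(4*I*pi/5) + 2*exp(2*I*pi/5))*conj(exp(-4*I*pi/5)) + 1*(3 + 2*exp(-2*I*pi/5) + 2*exp(4*I*pi/5))*conj(exp(2*I*pi/5)) + 1*(3 + 2*exp(-4*I*pi/5) + 2*exp(2*I*pi/5))*conj(exp(-2*I*pi/5)) + 1*(3 + 2*exp(-2*I*pi/5) + 2*exp(-4*I*pi/5))*conj(exp(4*I*pi/5))]
      = (1/5)[(7) + (2*exp(-2*I*pi/5) + 2*exp(-4*I*pi/5) + 3*exp(4*I*pi/5)) + (3*exp(-2*I*pi/5) + 2*exp(-4*I*pi/5) + 2*exp(2*I*pi/5)) + (2*exp(-2*I*pi/5) + 2*exp(4*I*pi/5) + 3*exp(2*I*pi/5)) + (3*exp(-4*I*pi/5) + 2*exp(4*I*pi/5) + 2*exp(2*I*pi/5))] = 0/5 = 0
  <chi_rho, chi_4> = (1/5)[1*(7)*conj(1) + 1*(3 + 2*exp(4*I*pi/5) + 2*exp(2*I*pi/5))*conj(exp(-2*I*pi/5)) + 1*(3 + 2*exp(-2*I*pi/5) + 2*exp(4*I*pi/5))*conj(exp(-4*I*pi/5)) + 1*(3 + 2*exp(-4*I*pi/5) + 2*exp(2*I*pi/5))*conj(exp(4*I*pi/5)) + 1*(3 + 2*exp(-2*I*pi/5) + 2*exp(-4*I*pi/5))*conj(exp(2*I*pi/5))]
      = (1/5)[(7) + (2*exp(-4*I*pi/5) + 2*exp(4*I*pi/5) + 3*exp(2*I*pi/5)) + (2*exp(-2*I*pi/5) + 3*exp(4*I*pi/5) + 2*exp(2*I*pi/5)) + (2*exp(-2*I*pi/5) + 3*exp(-4*I*pi/5) + 2*exp(2*I*pi/5)) + (3*exp(-2*I*pi/5) + 2*exp(-4*I*pi/5) + 2*exp(4*I*pi/5))] = 0/5 = 0
(Exp terms are combined using exp(i*s)*conj(exp(i*t)) = exp(i*(s-t)), and sums of them are collapsed using the identity that for every m > 1 the m distinct m-th roots of unity sum to 0, e.g. 1 + exp(2*I*pi/3) + exp(-2*I*pi/3) = 0.)
Dimension check: dim(rho) = sum (mult * dim) = 3*1 + 2*1 + 2*1 + 0*1 + 0*1 = 7 = chi_rho(e) = 7.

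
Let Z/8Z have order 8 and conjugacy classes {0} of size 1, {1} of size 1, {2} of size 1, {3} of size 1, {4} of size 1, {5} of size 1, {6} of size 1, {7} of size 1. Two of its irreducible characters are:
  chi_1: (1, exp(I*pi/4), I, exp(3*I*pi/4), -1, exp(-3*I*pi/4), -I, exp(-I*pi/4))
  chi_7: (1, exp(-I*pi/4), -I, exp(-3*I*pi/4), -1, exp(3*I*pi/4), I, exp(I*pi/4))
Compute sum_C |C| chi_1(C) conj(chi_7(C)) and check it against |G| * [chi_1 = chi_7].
Sum = 0; so <chi_1, chi_7> = 0 (distinct irreducibles are orthogonal).

Details: Compute term by term over conjugacy classes (|C| * chi_1(C) * conj(chi_7(C))):
  1*(1)*conj(1) + 1*(exp(I*pi/4))*conj(exp(-I*pi/4)) + 1*(I)*conj(-I) + 1*(exp(3*I*pi/4))*conj(exp(-3*I*pi/4)) + 1*(-1)*conj(-1) + 1*(exp(-3*I*pi/4))*conj(exp(3*I*pi/4)) + 1*(-I)*conj(I) + 1*(exp(-I*pi/4))*conj(exp(I*pi/4))
  = (1) + (I) + (-1) + (-I) + (1) + (I) + (-1) + (-I)
  = 0.
(Exp terms are combined using exp(i*s)*conj(exp(i*t)) = exp(i*(s-t)), and sums of them are collapsed using the identity that for every m > 1 the m distinct m-th roots of unity sum to 0, e.g. 1 + exp(2*I*pi/3) + exp(-2*I*pi/3) = 0.)
Dividing by |G| = 8 gives 0/8 = 0, matching the row-orthogonality relation <chi_1, chi_7> = [chi_1 = chi_7].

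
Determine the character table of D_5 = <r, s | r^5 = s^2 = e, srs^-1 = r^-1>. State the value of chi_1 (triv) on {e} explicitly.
Conjugacy classes: {e} of size 1, {r^1, r^4} of size 2, {r^2, r^3} of size 2, {s, sr, ..., sr^4} of size 5.
Character table:
  irrep \ class              {e} (size 1)  {r^1, r^4} (size 2)  {r^2, r^3} (size 2)  {s, sr, ..., sr^4} (size 5)
  chi_1 (triv)               1             1                    1                    1                          
  chi_2 (sign: r->1, s->-1)  1             1                    1                    -1                         
  chi_3 (2d, j=1)            2             -1/2 + sqrt(5)/2     -sqrt(5)/2 - 1/2     0                          
  chi_4 (2d, j=2)            2             -sqrt(5)/2 - 1/2     -1/2 + sqrt(5)/2     0                          

Spot check: chi_1 (triv) on {e} = 1.

Reasoning: D_5 has order 2*5 = 10 with 4 conjugacy classes, hence 4 irreducibles. Sum of squared dims 1 + 1 + 4 + 4 = 10 = |G|. Linear characters come from the abelianisation; the 2-dimensional irreps have character r^k -> 2*cos(2*pi*j*k/5), reflections -> 0.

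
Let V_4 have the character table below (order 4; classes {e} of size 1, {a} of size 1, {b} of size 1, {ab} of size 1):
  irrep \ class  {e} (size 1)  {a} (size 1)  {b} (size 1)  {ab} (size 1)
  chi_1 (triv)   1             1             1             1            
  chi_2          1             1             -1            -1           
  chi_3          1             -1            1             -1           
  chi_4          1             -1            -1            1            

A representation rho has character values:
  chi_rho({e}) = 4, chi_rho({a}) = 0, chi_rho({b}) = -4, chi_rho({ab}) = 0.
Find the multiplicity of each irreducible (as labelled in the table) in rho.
Multiplicities: chi_1: 0, chi_2: 2, chi_3: 0, chi_4: 2.

Derivation: Use <chi_rho, chi> = (1/|G|) sum_C |C| * chi_rho(C) * conj(chi(C)) with |G| = 4 for each irreducible chi in the table:
  <chi_rho, chi_1> = (1/4)[1*(4)*conj(1) + 1*(0)*conj(1) + 1*(-4)*conj(1) + 1*(0)*conj(1)]
      = (1/4)[(4) + (0) + (-4) + (0)] = 0/4 = 0
  <chi_rho, chi_2> = (1/4)[1*(4)*conj(1) + 1*(0)*conj(1) + 1*(-4)*conj(-1) + 1*(0)*conj(-1)]
      = (1/4)[(4) + (0) + (4) + (0)] = 8/4 = 2
  <chi_rho, chi_3> = (1/4)[1*(4)*conj(1) + 1*(0)*conj(-1) + 1*(-4)*conj(1) + 1*(0)*conj(-1)]
      = (1/4)[(4) + (0) + (-4) + (0)] = 0/4 = 0
  <chi_rho, chi_4> = (1/4)[1*(4)*conj(1) + 1*(0)*conj(-1) + 1*(-4)*conj(-1) + 1*(0)*conj(1)]
      = (1/4)[(4) + (0) + (4) + (0)] = 8/4 = 2
Dimension check: dim(rho) = sum (mult * dim) = 0*1 + 2*1 + 0*1 + 2*1 = 4 = chi_rho(e) = 4.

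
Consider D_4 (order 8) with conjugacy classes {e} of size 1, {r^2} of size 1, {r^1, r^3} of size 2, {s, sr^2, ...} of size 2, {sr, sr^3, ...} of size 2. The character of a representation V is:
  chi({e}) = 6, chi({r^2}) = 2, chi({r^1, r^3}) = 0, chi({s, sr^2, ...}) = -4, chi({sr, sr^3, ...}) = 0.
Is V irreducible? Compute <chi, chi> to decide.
Not irreducible (reducible): <chi, chi> = 9 > 1.

Working: <chi, chi> = (1/|G|) sum_C |C| * |chi(C)|^2 = (1/8)[1*|6|^2 + 1*|2|^2 + 2*|0|^2 + 2*|-4|^2 + 2*|0|^2]
  = (1/8)[(36) + (4) + (0) + (32) + (0)] = 72/8 = 9.
A character is irreducible iff <chi, chi> = 1, so this representation is reducible.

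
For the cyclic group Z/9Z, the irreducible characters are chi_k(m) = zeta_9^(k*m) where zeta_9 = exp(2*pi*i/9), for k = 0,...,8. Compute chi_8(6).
chi_8(6) = zeta_9^48 = exp(2*I*pi/3)

Solution. chi_8(6) = zeta_9^(8*6) = zeta_9^48. Since zeta_9^9 = 1, this equals zeta_9^3 = exp(2*pi*i*3/9) = exp(2*I*pi/3).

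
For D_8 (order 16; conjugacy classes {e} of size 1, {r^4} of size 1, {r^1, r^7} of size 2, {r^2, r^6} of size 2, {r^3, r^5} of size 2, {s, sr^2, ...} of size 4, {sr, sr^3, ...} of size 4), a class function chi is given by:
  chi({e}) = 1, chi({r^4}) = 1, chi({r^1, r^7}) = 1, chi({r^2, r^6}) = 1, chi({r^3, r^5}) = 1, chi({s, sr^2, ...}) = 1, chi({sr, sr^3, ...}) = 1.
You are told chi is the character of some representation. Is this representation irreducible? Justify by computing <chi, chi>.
Irreducible: <chi, chi> = 1.

Justification: <chi, chi> = (1/|G|) sum_C |C| * |chi(C)|^2 = (1/16)[1*|1|^2 + 1*|1|^2 + 2*|1|^2 + 2*|1|^2 + 2*|1|^2 + 4*|1|^2 + 4*|1|^2]
  = (1/16)[(1) + (1) + (2) + (2) + (2) + (4) + (4)] = 16/16 = 1.
A character is irreducible iff <chi, chi> = 1, so this representation is irreducible.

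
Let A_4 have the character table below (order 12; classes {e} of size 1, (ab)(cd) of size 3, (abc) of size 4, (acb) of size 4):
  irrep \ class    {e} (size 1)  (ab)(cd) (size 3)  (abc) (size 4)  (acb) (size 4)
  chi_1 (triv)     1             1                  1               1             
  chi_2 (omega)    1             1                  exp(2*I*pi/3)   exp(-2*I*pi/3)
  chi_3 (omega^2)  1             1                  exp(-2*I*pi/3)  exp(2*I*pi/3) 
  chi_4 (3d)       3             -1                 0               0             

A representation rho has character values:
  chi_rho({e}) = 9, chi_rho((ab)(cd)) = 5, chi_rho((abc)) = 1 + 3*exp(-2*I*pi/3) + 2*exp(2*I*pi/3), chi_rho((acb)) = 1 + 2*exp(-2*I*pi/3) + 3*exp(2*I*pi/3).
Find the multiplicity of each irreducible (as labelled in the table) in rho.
Multiplicities: chi_1: 1, chi_2: 2, chi_3: 3, chi_4: 1.

Argument: Use <chi_rho, chi> = (1/|G|) sum_C |C| * chi_rho(C) * conj(chi(C)) with |G| = 12 for each irreducible chi in the table:
  <chi_rho, chi_1> = (1/12)[1*(9)*conj(1) + 3*(5)*conj(1) + 4*(1 + 3*exp(-2*I*pi/3) + 2*exp(2*I*pi/3))*conj(1) + 4*(1 + 2*exp(-2*I*pi/3) + 3*exp(2*I*pi/3))*conj(1)]
      = (1/12)[(9) + (15) + (4 + 12*exp(-2*I*pi/3) + 8*exp(2*I*pi/3)) + (4 + 8*exp(-2*I*pi/3) + 12*exp(2*I*pi/3))] = 12/12 = 1
  <chi_rho, chi_2> = (1/12)[1*(9)*conj(1) + 3*(5)*conj(1) + 4*(1 + 3*exp(-2*I*pi/3) + 2*exp(2*I*pi/3))*conj(exp(2*I*pi/3)) + 4*(1 + 2*exp(-2*I*pi/3) + 3*exp(2*I*pi/3))*conj(exp(-2*I*pi/3))]
      = (1/12)[(9) + (15) + (8 + 4*exp(-2*I*pi/3) + 12*exp(2*I*pi/3)) + (8 + 12*exp(-2*I*pi/3) + 4*exp(2*I*pi/3))] = 24/12 = 2
  <chi_rho, chi_3> = (1/12)[1*(9)*conj(1) + 3*(5)*conj(1) + 4*(1 + 3*exp(-2*I*pi/3) + 2*exp(2*I*pi/3))*conj(exp(-2*I*pi/3)) + 4*(1 + 2*exp(-2*I*pi/3) + 3*exp(2*I*pi/3))*conj(exp(2*I*pi/3))]
      = (1/12)[(9) + (15) + (12 + 8*exp(-2*I*pi/3) + 4*exp(2*I*pi/3)) + (12 + 4*exp(-2*I*pi/3) + 8*exp(2*I*pi/3))] = 36/12 = 3
  <chi_rho, chi_4> = (1/12)[1*(9)*conj(3) + 3*(5)*conj(-1) + 4*(1 + 3*exp(-2*I*pi/3) + 2*exp(2*I*pi/3))*conj(0) + 4*(1 + 2*exp(-2*I*pi/3) + 3*exp(2*I*pi/3))*conj(0)]
      = (1/12)[(27) + (-15) + (0) + (0)] = 12/12 = 1
(Exp terms are combined using exp(i*s)*conj(exp(i*t)) = exp(i*(s-t)), and sums of them are collapsed using the identity that for every m > 1 the m distinct m-th roots of unity sum to 0, e.g. 1 + exp(2*I*pi/3) + exp(-2*I*pi/3) = 0.)
Dimension check: dim(rho) = sum (mult * dim) = 1*1 + 2*1 + 3*1 + 1*3 = 9 = chi_rho(e) = 9.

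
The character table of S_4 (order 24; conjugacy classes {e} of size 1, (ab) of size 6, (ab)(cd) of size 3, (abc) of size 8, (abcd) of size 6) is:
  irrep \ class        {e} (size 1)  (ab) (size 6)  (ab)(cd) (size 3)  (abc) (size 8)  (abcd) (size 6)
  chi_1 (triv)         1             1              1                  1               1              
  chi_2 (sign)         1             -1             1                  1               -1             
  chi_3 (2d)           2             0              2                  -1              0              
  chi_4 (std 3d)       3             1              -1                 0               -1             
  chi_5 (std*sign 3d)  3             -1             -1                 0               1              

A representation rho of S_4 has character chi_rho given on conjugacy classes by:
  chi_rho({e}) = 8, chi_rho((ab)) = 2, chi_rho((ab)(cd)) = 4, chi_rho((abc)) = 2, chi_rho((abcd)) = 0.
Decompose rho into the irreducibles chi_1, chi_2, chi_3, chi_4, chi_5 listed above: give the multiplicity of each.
Multiplicities: chi_1: 2, chi_2: 1, chi_3: 1, chi_4: 1, chi_5: 0.

Proof sketch: Use <chi_rho, chi> = (1/|G|) sum_C |C| * chi_rho(C) * conj(chi(C)) with |G| = 24 for each irreducible chi in the table:
  <chi_rho, chi_1> = (1/24)[1*(8)*conj(1) + 6*(2)*conj(1) + 3*(4)*conj(1) + 8*(2)*conj(1) + 6*(0)*conj(1)]
      = (1/24)[(8) + (12) + (12) + (16) + (0)] = 48/24 = 2
  <chi_rho, chi_2> = (1/24)[1*(8)*conj(1) + 6*(2)*conj(-1) + 3*(4)*conj(1) + 8*(2)*conj(1) + 6*(0)*conj(-1)]
      = (1/24)[(8) + (-12) + (12) + (16) + (0)] = 24/24 = 1
  <chi_rho, chi_3> = (1/24)[1*(8)*conj(2) + 6*(2)*conj(0) + 3*(4)*conj(2) + 8*(2)*conj(-1) + 6*(0)*conj(0)]
      = (1/24)[(16) + (0) + (24) + (-16) + (0)] = 24/24 = 1
  <chi_rho, chi_4> = (1/24)[1*(8)*conj(3) + 6*(2)*conj(1) + 3*(4)*conj(-1) + 8*(2)*conj(0) + 6*(0)*conj(-1)]
      = (1/24)[(24) + (12) + (-12) + (0) + (0)] = 24/24 = 1
  <chi_rho, chi_5> = (1/24)[1*(8)*conj(3) + 6*(2)*conj(-1) + 3*(4)*conj(-1) + 8*(2)*conj(0) + 6*(0)*conj(1)]
      = (1/24)[(24) + (-12) + (-12) + (0) + (0)] = 0/24 = 0
Dimension check: dim(rho) = sum (mult * dim) = 2*1 + 1*1 + 1*2 + 1*3 + 0*3 = 8 = chi_rho(e) = 8.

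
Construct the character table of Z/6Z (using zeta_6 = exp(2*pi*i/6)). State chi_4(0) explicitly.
Character table of Z/6Z (irreps indexed chi_0,...,chi_5 with chi_k(m) = zeta_6^(k*m), zeta_6 = exp(2*pi*i/6)):
  irrep \ class  {0} (size 1)  {1} (size 1)    {2} (size 1)    {3} (size 1)  {4} (size 1)    {5} (size 1)  
  chi_0          1             1               1               1             1               1             
  chi_1          1             exp(I*pi/3)     exp(2*I*pi/3)   -1            exp(-2*I*pi/3)  exp(-I*pi/3)  
  chi_2          1             exp(2*I*pi/3)   exp(-2*I*pi/3)  1             exp(2*I*pi/3)   exp(-2*I*pi/3)
  chi_3          1             -1              1               -1            1               -1            
  chi_4          1             exp(-2*I*pi/3)  exp(2*I*pi/3)   1             exp(-2*I*pi/3)  exp(2*I*pi/3) 
  chi_5          1             exp(-I*pi/3)    exp(-2*I*pi/3)  -1            exp(2*I*pi/3)   exp(I*pi/3)   

Spot check: chi_4(0) = zeta_6^(4*0) = zeta_6^0 = 1.

Z/6Z is abelian, so all 6 irreducible complex representations are 1-dimensional. They are given by chi_k(m) = zeta_6^(k*m) for k = 0,...,5. Row orthogonality: sum_m chi_k(m) conj(chi_l(m)) = 6 * [k = l].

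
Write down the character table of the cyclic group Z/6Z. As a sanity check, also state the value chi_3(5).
Character table of Z/6Z (irreps indexed chi_0,...,chi_5 with chi_k(m) = zeta_6^(k*m), zeta_6 = exp(2*pi*i/6)):
  irrep \ class  {0} (size 1)  {1} (size 1)    {2} (size 1)    {3} (size 1)  {4} (size 1)    {5} (size 1)  
  chi_0          1             1               1               1             1               1             
  chi_1          1             exp(I*pi/3)     exp(2*I*pi/3)   -1            exp(-2*I*pi/3)  exp(-I*pi/3)  
  chi_2          1             exp(2*I*pi/3)   exp(-2*I*pi/3)  1             exp(2*I*pi/3)   exp(-2*I*pi/3)
  chi_3          1             -1              1               -1            1               -1            
  chi_4          1             exp(-2*I*pi/3)  exp(2*I*pi/3)   1             exp(-2*I*pi/3)  exp(2*I*pi/3) 
  chi_5          1             exp(-I*pi/3)    exp(-2*I*pi/3)  -1            exp(2*I*pi/3)   exp(I*pi/3)   

Spot check: chi_3(5) = zeta_6^(3*5) = zeta_6^15 = -1.

Why: Z/6Z is abelian, so all 6 irreducible complex representations are 1-dimensional. They are given by chi_k(m) = zeta_6^(k*m) for k = 0,...,5. Row orthogonality: sum_m chi_k(m) conj(chi_l(m)) = 6 * [k = l].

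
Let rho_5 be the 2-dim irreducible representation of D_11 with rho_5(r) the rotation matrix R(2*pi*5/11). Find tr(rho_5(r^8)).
chi_{rho_5}(r^8) = 2*cos(2*pi*5*8/11) = -2*cos(3*pi/11)

Explanation: rho_5(r^8) is rotation by angle 2*pi*5*8/11, whose trace is 2*cos(2*pi*5*8/11) = -2*cos(3*pi/11).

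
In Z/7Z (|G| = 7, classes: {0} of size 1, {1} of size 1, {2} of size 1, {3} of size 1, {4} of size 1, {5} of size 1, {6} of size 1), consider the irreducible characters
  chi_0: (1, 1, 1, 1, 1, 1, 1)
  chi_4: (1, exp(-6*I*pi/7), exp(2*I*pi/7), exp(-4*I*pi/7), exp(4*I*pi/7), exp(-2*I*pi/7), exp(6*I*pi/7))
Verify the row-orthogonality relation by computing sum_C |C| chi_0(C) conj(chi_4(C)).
Sum = 0; so <chi_0, chi_4> = 0 (distinct irreducibles are orthogonal).

Reasoning: Compute term by term over conjugacy classes (|C| * chi_0(C) * conj(chi_4(C))):
  1*(1)*conj(1) + 1*(1)*conj(exp(-6*I*pi/7)) + 1*(1)*conj(exp(2*I*pi/7)) + 1*(1)*conj(exp(-4*I*pi/7)) + 1*(1)*conj(exp(4*I*pi/7)) + 1*(1)*conj(exp(-2*I*pi/7)) + 1*(1)*conj(exp(6*I*pi/7))
  = (1) + (exp(6*I*pi/7)) + (exp(-2*I*pi/7)) + (exp(4*I*pi/7)) + (exp(-4*I*pi/7)) + (exp(2*I*pi/7)) + (exp(-6*I*pi/7))
  = 0.
(Exp terms are combined using exp(i*s)*conj(exp(i*t)) = exp(i*(s-t)), and sums of them are collapsed using the identity that for every m > 1 the m distinct m-th roots of unity sum to 0, e.g. 1 + exp(2*I*pi/3) + exp(-2*I*pi/3) = 0.)
Dividing by |G| = 7 gives 0/7 = 0, matching the row-orthogonality relation <chi_0, chi_4> = [chi_0 = chi_4].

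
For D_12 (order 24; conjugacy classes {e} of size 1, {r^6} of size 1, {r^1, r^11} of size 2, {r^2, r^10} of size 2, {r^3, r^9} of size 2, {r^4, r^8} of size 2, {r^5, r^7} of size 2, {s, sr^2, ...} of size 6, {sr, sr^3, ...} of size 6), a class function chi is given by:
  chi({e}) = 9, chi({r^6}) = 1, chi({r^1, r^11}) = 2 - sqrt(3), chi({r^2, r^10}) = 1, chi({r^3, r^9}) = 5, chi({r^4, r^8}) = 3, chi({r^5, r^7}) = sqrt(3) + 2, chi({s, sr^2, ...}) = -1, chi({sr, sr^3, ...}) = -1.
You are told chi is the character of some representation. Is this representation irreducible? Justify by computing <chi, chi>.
Not irreducible (reducible): <chi, chi> = 8 > 1.

Working: <chi, chi> = (1/|G|) sum_C |C| * |chi(C)|^2 = (1/24)[1*|9|^2 + 1*|1|^2 + 2*|2 - sqrt(3)|^2 + 2*|1|^2 + 2*|5|^2 + 2*|3|^2 + 2*|sqrt(3) + 2|^2 + 6*|-1|^2 + 6*|-1|^2]
  = (1/24)[(81) + (1) + (14 - 8*sqrt(3)) + (2) + (50) + (18) + (8*sqrt(3) + 14) + (6) + (6)] = 192/24 = 8.
A character is irreducible iff <chi, chi> = 1, so this representation is reducible.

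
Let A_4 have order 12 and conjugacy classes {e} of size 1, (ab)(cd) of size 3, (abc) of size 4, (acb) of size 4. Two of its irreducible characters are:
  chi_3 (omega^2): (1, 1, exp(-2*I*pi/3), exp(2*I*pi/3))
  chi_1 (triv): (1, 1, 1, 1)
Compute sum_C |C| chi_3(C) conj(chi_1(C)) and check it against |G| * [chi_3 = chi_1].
Sum = 0; so <chi_3, chi_1> = 0 (distinct irreducibles are orthogonal).

Working: Compute term by term over conjugacy classes (|C| * chi_3(C) * conj(chi_1(C))):
  1*(1)*conj(1) + 3*(1)*conj(1) + 4*(exp(-2*I*pi/3))*conj(1) + 4*(exp(2*I*pi/3))*conj(1)
  = (1) + (3) + (4*exp(-2*I*pi/3)) + (4*exp(2*I*pi/3))
  = 0.
(Exp terms are combined using exp(i*s)*conj(exp(i*t)) = exp(i*(s-t)), and sums of them are collapsed using the identity that for every m > 1 the m distinct m-th roots of unity sum to 0, e.g. 1 + exp(2*I*pi/3) + exp(-2*I*pi/3) = 0.)
Dividing by |G| = 12 gives 0/12 = 0, matching the row-orthogonality relation <chi_3, chi_1> = [chi_3 = chi_1].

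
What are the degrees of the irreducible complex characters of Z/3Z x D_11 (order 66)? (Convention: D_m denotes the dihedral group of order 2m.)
Dimensions: 1, 1, 1, 1, 1, 1, 2, 2, 2, 2, 2, 2, 2, 2, 2, 2, 2, 2, 2, 2, 2

Solution. There are 21 irreducibles (= number of conjugacy classes). Their dimensions d_i satisfy sum d_i^2 = |G| = 66: 1 + 1 + 1 + 1 + 1 + 1 + 4 + 4 + 4 + 4 + 4 + 4 + 4 + 4 + 4 + 4 + 4 + 4 + 4 + 4 + 4 = 66. (For the product with Z/3Z: each of the 3 1-dim characters of Z/3Z tensors with each irrep of D_11, giving 3 copies of each D_11-dimension.)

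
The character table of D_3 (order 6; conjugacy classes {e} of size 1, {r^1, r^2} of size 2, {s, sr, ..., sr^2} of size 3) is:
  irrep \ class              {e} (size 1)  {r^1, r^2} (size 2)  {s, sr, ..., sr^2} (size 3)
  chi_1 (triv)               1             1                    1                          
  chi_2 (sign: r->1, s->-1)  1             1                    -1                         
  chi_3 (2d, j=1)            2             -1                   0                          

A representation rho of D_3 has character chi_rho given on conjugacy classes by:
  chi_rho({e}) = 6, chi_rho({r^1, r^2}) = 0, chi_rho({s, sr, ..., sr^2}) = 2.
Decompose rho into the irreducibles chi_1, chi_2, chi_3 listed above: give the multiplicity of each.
Multiplicities: chi_1: 2, chi_2: 0, chi_3: 2.

Justification: Use <chi_rho, chi> = (1/|G|) sum_C |C| * chi_rho(C) * conj(chi(C)) with |G| = 6 for each irreducible chi in the table:
  <chi_rho, chi_1> = (1/6)[1*(6)*conj(1) + 2*(0)*conj(1) + 3*(2)*conj(1)]
      = (1/6)[(6) + (0) + (6)] = 12/6 = 2
  <chi_rho, chi_2> = (1/6)[1*(6)*conj(1) + 2*(0)*conj(1) + 3*(2)*conj(-1)]
      = (1/6)[(6) + (0) + (-6)] = 0/6 = 0
  <chi_rho, chi_3> = (1/6)[1*(6)*conj(2) + 2*(0)*conj(-1) + 3*(2)*conj(0)]
      = (1/6)[(12) + (0) + (0)] = 12/6 = 2
Dimension check: dim(rho) = sum (mult * dim) = 2*1 + 0*1 + 2*2 = 6 = chi_rho(e) = 6.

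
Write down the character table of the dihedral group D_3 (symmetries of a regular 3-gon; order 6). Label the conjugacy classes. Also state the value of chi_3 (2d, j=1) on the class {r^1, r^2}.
Conjugacy classes: {e} of size 1, {r^1, r^2} of size 2, {s, sr, ..., sr^2} of size 3.
Character table:
  irrep \ class              {e} (size 1)  {r^1, r^2} (size 2)  {s, sr, ..., sr^2} (size 3)
  chi_1 (triv)               1             1                    1                          
  chi_2 (sign: r->1, s->-1)  1             1                    -1                         
  chi_3 (2d, j=1)            2             -1                   0                          

Spot check: chi_3 (2d, j=1) on {r^1, r^2} = -1.

Reasoning: D_3 has order 2*3 = 6 with 3 conjugacy classes, hence 3 irreducibles. Sum of squared dims 1 + 1 + 4 = 6 = |G|. Linear characters come from the abelianisation; the 2-dimensional irreps have character r^k -> 2*cos(2*pi*j*k/3), reflections -> 0.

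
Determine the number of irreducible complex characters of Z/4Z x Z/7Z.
28

Argument: The number of irreducible complex representations of a finite group equals its number of conjugacy classes. Z/4Z x Z/7Z is abelian of order 28, so every element is its own conjugacy class: 28 classes, so Z/4Z x Z/7Z (order 28) has exactly 28 irreducible complex representations.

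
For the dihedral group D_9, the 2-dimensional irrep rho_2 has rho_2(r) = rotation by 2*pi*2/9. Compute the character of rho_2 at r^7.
chi_{rho_2}(r^7) = 2*cos(2*pi*2*7/9) = -2*cos(pi/9)

rho_2(r^7) is rotation by angle 2*pi*2*7/9, whose trace is 2*cos(2*pi*2*7/9) = -2*cos(pi/9).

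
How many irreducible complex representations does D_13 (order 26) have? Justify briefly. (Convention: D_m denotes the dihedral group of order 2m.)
8

Solution. The number of irreducible complex representations of a finite group equals its number of conjugacy classes. D_13 has 8 conjugacy classes ((n+3)/2 for n odd), so D_13 (order 26) has exactly 8 irreducible complex representations.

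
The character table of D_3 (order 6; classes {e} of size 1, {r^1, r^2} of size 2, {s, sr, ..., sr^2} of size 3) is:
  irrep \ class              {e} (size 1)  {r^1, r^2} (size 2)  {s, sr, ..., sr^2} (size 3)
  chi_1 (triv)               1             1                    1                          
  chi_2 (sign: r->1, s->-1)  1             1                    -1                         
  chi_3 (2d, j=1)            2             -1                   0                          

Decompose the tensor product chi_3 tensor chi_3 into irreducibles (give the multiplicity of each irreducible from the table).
chi_3 tensor chi_3 = chi_1 + chi_2 + chi_3 (all other irreducibles have multiplicity 0).

The character of a tensor product is the pointwise product (chi_3 * chi_3)(C) = chi_3(C) * chi_3(C):
  {e}: (2)*(2), {r^1, r^2}: (-1)*(-1), {s, sr, ..., sr^2}: (0)*(0)
so (chi_3 * chi_3) takes values
  {e} -> 4, {r^1, r^2} -> 1, {s, sr, ..., sr^2} -> 0.
Now take the inner product of this character with each irreducible chi from the table, <chi_3*chi_3, chi> = (1/6) sum_C |C| (chi_3*chi_3)(C) conj(chi(C)):
  <chi_3*chi_3, chi_1> = (1/6)[1*(4)*conj(1) + 2*(1)*conj(1) + 3*(0)*conj(1)]
      = (1/6)[(4) + (2) + (0)] = 6/6 = 1
  <chi_3*chi_3, chi_2> = (1/6)[1*(4)*conj(1) + 2*(1)*conj(1) + 3*(0)*conj(-1)]
      = (1/6)[(4) + (2) + (0)] = 6/6 = 1
  <chi_3*chi_3, chi_3> = (1/6)[1*(4)*conj(2) + 2*(1)*conj(-1) + 3*(0)*conj(0)]
      = (1/6)[(8) + (-2) + (0)] = 6/6 = 1
Hence the multiplicities are chi_1: 1, chi_2: 1, chi_3: 1. Dimension check: dim(chi_3)*dim(chi_3) = 2*2 = 4 and sum (mult * dim) = 1*1 + 1*1 + 1*2 = 4.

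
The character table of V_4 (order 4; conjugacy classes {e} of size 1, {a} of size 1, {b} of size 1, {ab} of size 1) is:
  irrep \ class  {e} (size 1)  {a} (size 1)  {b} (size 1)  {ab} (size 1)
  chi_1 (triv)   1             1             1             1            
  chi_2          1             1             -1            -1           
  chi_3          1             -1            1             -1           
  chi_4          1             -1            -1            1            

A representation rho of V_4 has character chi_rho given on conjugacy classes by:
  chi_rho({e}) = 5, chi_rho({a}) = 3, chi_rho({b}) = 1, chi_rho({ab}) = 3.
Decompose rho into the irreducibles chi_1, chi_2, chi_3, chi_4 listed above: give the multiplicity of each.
Multiplicities: chi_1: 3, chi_2: 1, chi_3: 0, chi_4: 1.

Explanation: Use <chi_rho, chi> = (1/|G|) sum_C |C| * chi_rho(C) * conj(chi(C)) with |G| = 4 for each irreducible chi in the table:
  <chi_rho, chi_1> = (1/4)[1*(5)*conj(1) + 1*(3)*conj(1) + 1*(1)*conj(1) + 1*(3)*conj(1)]
      = (1/4)[(5) + (3) + (1) + (3)] = 12/4 = 3
  <chi_rho, chi_2> = (1/4)[1*(5)*conj(1) + 1*(3)*conj(1) + 1*(1)*conj(-1) + 1*(3)*conj(-1)]
      = (1/4)[(5) + (3) + (-1) + (-3)] = 4/4 = 1
  <chi_rho, chi_3> = (1/4)[1*(5)*conj(1) + 1*(3)*conj(-1) + 1*(1)*conj(1) + 1*(3)*conj(-1)]
      = (1/4)[(5) + (-3) + (1) + (-3)] = 0/4 = 0
  <chi_rho, chi_4> = (1/4)[1*(5)*conj(1) + 1*(3)*conj(-1) + 1*(1)*conj(-1) + 1*(3)*conj(1)]
      = (1/4)[(5) + (-3) + (-1) + (3)] = 4/4 = 1
Dimension check: dim(rho) = sum (mult * dim) = 3*1 + 1*1 + 0*1 + 1*1 = 5 = chi_rho(e) = 5.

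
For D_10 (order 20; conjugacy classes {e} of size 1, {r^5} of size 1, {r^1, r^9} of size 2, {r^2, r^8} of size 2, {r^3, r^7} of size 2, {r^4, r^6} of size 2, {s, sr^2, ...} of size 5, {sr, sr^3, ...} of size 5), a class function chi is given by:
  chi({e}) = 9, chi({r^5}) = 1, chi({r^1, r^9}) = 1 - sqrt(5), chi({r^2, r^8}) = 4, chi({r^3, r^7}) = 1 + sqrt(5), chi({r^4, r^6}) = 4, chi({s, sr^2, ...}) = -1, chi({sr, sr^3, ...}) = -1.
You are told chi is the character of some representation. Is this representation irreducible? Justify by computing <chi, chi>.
Not irreducible (reducible): <chi, chi> = 9 > 1.

Why: <chi, chi> = (1/|G|) sum_C |C| * |chi(C)|^2 = (1/20)[1*|9|^2 + 1*|1|^2 + 2*|1 - sqrt(5)|^2 + 2*|4|^2 + 2*|1 + sqrt(5)|^2 + 2*|4|^2 + 5*|-1|^2 + 5*|-1|^2]
  = (1/20)[(81) + (1) + (12 - 4*sqrt(5)) + (32) + (4*sqrt(5) + 12) + (32) + (5) + (5)] = 180/20 = 9.
A character is irreducible iff <chi, chi> = 1, so this representation is reducible.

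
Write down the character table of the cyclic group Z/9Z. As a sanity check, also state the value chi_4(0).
Character table of Z/9Z (irreps indexed chi_0,...,chi_8 with chi_k(m) = zeta_9^(k*m), zeta_9 = exp(2*pi*i/9)):
  irrep \ class  {0} (size 1)  {1} (size 1)    {2} (size 1)    {3} (size 1)    {4} (size 1)    {5} (size 1)    {6} (size 1)    {7} (size 1)    {8} (size 1)  
  chi_0          1             1               1               1               1               1               1               1               1             
  chi_1          1             exp(2*I*pi/9)   exp(4*I*pi/9)   exp(2*I*pi/3)   exp(8*I*pi/9)   exp(-8*I*pi/9)  exp(-2*I*pi/3)  exp(-4*I*pi/9)  exp(-2*I*pi/9)
  chi_2          1             exp(4*I*pi/9)   exp(8*I*pi/9)   exp(-2*I*pi/3)  exp(-2*I*pi/9)  exp(2*I*pi/9)   exp(2*I*pi/3)   exp(-8*I*pi/9)  exp(-4*I*pi/9)
  chi_3          1             exp(2*I*pi/3)   exp(-2*I*pi/3)  1               exp(2*I*pi/3)   exp(-2*I*pi/3)  1               exp(2*I*pi/3)   exp(-2*I*pi/3)
  chi_4          1             exp(8*I*pi/9)   exp(-2*I*pi/9)  exp(2*I*pi/3)   exp(-4*I*pi/9)  exp(4*I*pi/9)   exp(-2*I*pi/3)  exp(2*I*pi/9)   exp(-8*I*pi/9)
  chi_5          1             exp(-8*I*pi/9)  exp(2*I*pi/9)   exp(-2*I*pi/3)  exp(4*I*pi/9)   exp(-4*I*pi/9)  exp(2*I*pi/3)   exp(-2*I*pi/9)  exp(8*I*pi/9) 
  chi_6          1             exp(-2*I*pi/3)  exp(2*I*pi/3)   1               exp(-2*I*pi/3)  exp(2*I*pi/3)   1               exp(-2*I*pi/3)  exp(2*I*pi/3) 
  chi_7          1             exp(-4*I*pi/9)  exp(-8*I*pi/9)  exp(2*I*pi/3)   exp(2*I*pi/9)   exp(-2*I*pi/9)  exp(-2*I*pi/3)  exp(8*I*pi/9)   exp(4*I*pi/9) 
  chi_8          1             exp(-2*I*pi/9)  exp(-4*I*pi/9)  exp(-2*I*pi/3)  exp(-8*I*pi/9)  exp(8*I*pi/9)   exp(2*I*pi/3)   exp(4*I*pi/9)   exp(2*I*pi/9) 

Spot check: chi_4(0) = zeta_9^(4*0) = zeta_9^0 = 1.

Why: Z/9Z is abelian, so all 9 irreducible complex representations are 1-dimensional. They are given by chi_k(m) = zeta_9^(k*m) for k = 0,...,8. Row orthogonality: sum_m chi_k(m) conj(chi_l(m)) = 9 * [k = l].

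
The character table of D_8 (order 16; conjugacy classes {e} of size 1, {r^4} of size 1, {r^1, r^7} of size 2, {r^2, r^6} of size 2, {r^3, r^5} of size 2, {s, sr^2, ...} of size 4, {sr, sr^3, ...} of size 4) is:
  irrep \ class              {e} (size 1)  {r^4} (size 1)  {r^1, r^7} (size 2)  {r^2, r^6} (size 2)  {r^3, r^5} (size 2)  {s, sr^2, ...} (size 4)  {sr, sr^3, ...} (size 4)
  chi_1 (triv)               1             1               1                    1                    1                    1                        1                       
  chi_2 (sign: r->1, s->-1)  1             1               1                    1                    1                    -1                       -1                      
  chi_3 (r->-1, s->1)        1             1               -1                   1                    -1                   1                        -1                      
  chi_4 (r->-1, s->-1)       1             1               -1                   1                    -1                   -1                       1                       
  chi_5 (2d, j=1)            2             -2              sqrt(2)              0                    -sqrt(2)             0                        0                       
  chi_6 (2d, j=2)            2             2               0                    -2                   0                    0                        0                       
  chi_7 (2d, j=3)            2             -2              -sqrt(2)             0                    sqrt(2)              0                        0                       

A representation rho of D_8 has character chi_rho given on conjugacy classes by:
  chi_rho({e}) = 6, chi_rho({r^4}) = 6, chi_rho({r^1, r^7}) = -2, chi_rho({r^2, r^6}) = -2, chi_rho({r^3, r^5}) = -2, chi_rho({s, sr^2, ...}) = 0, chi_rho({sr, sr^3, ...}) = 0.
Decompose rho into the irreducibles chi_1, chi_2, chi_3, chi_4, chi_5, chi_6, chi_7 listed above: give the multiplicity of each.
Multiplicities: chi_1: 0, chi_2: 0, chi_3: 1, chi_4: 1, chi_5: 0, chi_6: 2, chi_7: 0.

Why: Use <chi_rho, chi> = (1/|G|) sum_C |C| * chi_rho(C) * conj(chi(C)) with |G| = 16 for each irreducible chi in the table:
  <chi_rho, chi_1> = (1/16)[1*(6)*conj(1) + 1*(6)*conj(1) + 2*(-2)*conj(1) + 2*(-2)*conj(1) + 2*(-2)*conj(1) + 4*(0)*conj(1) + 4*(0)*conj(1)]
      = (1/16)[(6) + (6) + (-4) + (-4) + (-4) + (0) + (0)] = 0/16 = 0
  <chi_rho, chi_2> = (1/16)[1*(6)*conj(1) + 1*(6)*conj(1) + 2*(-2)*conj(1) + 2*(-2)*conj(1) + 2*(-2)*conj(1) + 4*(0)*conj(-1) + 4*(0)*conj(-1)]
      = (1/16)[(6) + (6) + (-4) + (-4) + (-4) + (0) + (0)] = 0/16 = 0
  <chi_rho, chi_3> = (1/16)[1*(6)*conj(1) + 1*(6)*conj(1) + 2*(-2)*conj(-1) + 2*(-2)*conj(1) + 2*(-2)*conj(-1) + 4*(0)*conj(1) + 4*(0)*conj(-1)]
      = (1/16)[(6) + (6) + (4) + (-4) + (4) + (0) + (0)] = 16/16 = 1
  <chi_rho, chi_4> = (1/16)[1*(6)*conj(1) + 1*(6)*conj(1) + 2*(-2)*conj(-1) + 2*(-2)*conj(1) + 2*(-2)*conj(-1) + 4*(0)*conj(-1) + 4*(0)*conj(1)]
      = (1/16)[(6) + (6) + (4) + (-4) + (4) + (0) + (0)] = 16/16 = 1
  <chi_rho, chi_5> = (1/16)[1*(6)*conj(2) + 1*(6)*conj(-2) + 2*(-2)*conj(sqrt(2)) + 2*(-2)*conj(0) + 2*(-2)*conj(-sqrt(2)) + 4*(0)*conj(0) + 4*(0)*conj(0)]
      = (1/16)[(12) + (-12) + (-4*sqrt(2)) + (0) + (4*sqrt(2)) + (0) + (0)] = 0/16 = 0
  <chi_rho, chi_6> = (1/16)[1*(6)*conj(2) + 1*(6)*conj(2) + 2*(-2)*conj(0) + 2*(-2)*conj(-2) + 2*(-2)*conj(0) + 4*(0)*conj(0) + 4*(0)*conj(0)]
      = (1/16)[(12) + (12) + (0) + (8) + (0) + (0) + (0)] = 32/16 = 2
  <chi_rho, chi_7> = (1/16)[1*(6)*conj(2) + 1*(6)*conj(-2) + 2*(-2)*conj(-sqrt(2)) + 2*(-2)*conj(0) + 2*(-2)*conj(sqrt(2)) + 4*(0)*conj(0) + 4*(0)*conj(0)]
      = (1/16)[(12) + (-12) + (4*sqrt(2)) + (0) + (-4*sqrt(2)) + (0) + (0)] = 0/16 = 0
Dimension check: dim(rho) = sum (mult * dim) = 0*1 + 0*1 + 1*1 + 1*1 + 0*2 + 2*2 + 0*2 = 6 = chi_rho(e) = 6.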